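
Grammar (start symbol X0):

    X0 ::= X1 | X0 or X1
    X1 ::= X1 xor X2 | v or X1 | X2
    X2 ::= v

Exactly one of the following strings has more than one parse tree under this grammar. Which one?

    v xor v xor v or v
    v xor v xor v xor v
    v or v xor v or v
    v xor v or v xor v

v or v xor v or v

v xor v xor v or v: 1 tree
v xor v xor v xor v: 1 tree
v or v xor v or v: 3 trees
v xor v or v xor v: 1 tree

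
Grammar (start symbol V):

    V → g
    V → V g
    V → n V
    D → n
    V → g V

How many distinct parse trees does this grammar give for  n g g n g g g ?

Parse trees for n g g n g g g (showing first 6 of 22):
  [V [V [V n [V g [V g [V n [V g]]]]] g] g]
  [V [V n [V [V g [V g [V n [V g]]]] g]] g]
  [V [V n [V g [V [V g [V n [V g]]] g]]] g]
  [V [V n [V g [V g [V [V n [V g]] g]]]] g]
  [V [V n [V g [V g [V n [V [V g] g]]]]] g]
  [V [V n [V g [V g [V n [V g [V g]]]]]] g]

22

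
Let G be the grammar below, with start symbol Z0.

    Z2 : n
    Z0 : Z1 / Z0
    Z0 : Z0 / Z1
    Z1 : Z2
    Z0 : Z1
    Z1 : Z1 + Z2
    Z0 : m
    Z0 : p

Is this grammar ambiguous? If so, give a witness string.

Ambiguous

Witness: n / n

Derivation 1: Z0 ⇒ Z1 / Z0 ⇒ Z2 / Z0 ⇒ n / Z0 ⇒ n / Z1 ⇒ n / Z2 ⇒ n / n
Derivation 2: Z0 ⇒ Z0 / Z1 ⇒ Z1 / Z1 ⇒ Z2 / Z1 ⇒ n / Z1 ⇒ n / Z2 ⇒ n / n

Two distinct leftmost derivations for the same string.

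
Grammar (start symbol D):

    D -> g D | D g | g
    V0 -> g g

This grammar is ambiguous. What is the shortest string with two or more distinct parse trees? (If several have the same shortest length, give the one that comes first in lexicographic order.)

length 1: no string has ≥2 trees
length 2: g g has 2 parse trees

Two derivations of g g:
  D ⇒ g D ⇒ g g
  D ⇒ D g ⇒ g g

g g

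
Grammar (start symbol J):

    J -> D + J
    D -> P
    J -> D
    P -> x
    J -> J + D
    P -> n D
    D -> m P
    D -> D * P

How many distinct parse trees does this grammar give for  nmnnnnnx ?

1

Parse trees for nmnnnnnx:
  [J [D [P n [D m [P n [D [P n [D [P n [D [P n [D [P n [D [P x]]]]]]]]]]]]]]]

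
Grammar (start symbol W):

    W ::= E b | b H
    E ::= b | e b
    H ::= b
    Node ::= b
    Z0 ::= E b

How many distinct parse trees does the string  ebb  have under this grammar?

1

Parse trees for ebb:
  [W [E e b] b]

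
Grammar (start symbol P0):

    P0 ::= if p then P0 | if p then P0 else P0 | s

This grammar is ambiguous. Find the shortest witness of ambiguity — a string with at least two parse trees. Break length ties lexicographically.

if p then if p then s else s

length 1: no string has ≥2 trees
length 4: no string has ≥2 trees
length 6: no string has ≥2 trees
length 7: no string has ≥2 trees
length 9: if p then if p then s else s has 2 parse trees

Two derivations of if p then if p then s else s:
  P0 ⇒ if p then P0 ⇒ if p then if p then P0 else P0 ⇒ if p then if p then s else P0 ⇒ if p then if p then s else s
  P0 ⇒ if p then P0 else P0 ⇒ if p then if p then P0 else P0 ⇒ if p then if p then s else P0 ⇒ if p then if p then s else s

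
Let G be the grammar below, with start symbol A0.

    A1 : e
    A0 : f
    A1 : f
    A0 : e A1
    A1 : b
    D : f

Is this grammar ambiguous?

Unambiguous

Only A0, A1 are reachable from A0; ignoring the rest: Restricted to the reachable nonterminals, every rule has the form A → t or A → t B, and no two rules for the same A share a first terminal. The grammar encodes a DFA — one run per string.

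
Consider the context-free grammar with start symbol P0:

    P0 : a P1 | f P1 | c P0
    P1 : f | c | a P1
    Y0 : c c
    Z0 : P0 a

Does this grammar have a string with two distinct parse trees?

(Y0, Z0 are unreachable from P0, so their rules don't affect L(P0).) Restricted to the reachable nonterminals, every rule has the form A → t or A → t B, and no two rules for the same A share a first terminal. The grammar encodes a DFA — one run per string.

Unambiguous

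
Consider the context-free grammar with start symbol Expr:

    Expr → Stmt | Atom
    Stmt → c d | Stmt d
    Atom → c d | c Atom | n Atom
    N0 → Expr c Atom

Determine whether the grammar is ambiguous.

Ambiguous

Witness: c d

Derivation 1: Expr ⇒ Stmt ⇒ c d
Derivation 2: Expr ⇒ Atom ⇒ c d

Two distinct leftmost derivations for the same string.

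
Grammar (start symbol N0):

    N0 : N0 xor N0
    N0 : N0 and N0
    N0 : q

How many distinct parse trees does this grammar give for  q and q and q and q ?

Parse trees for q and q and q and q:
  [N0 [N0 q] and [N0 [N0 q] and [N0 [N0 q] and [N0 q]]]]
  [N0 [N0 q] and [N0 [N0 [N0 q] and [N0 q]] and [N0 q]]]
  [N0 [N0 [N0 q] and [N0 q]] and [N0 [N0 q] and [N0 q]]]
  [N0 [N0 [N0 q] and [N0 [N0 q] and [N0 q]]] and [N0 q]]
  [N0 [N0 [N0 [N0 q] and [N0 q]] and [N0 q]] and [N0 q]]

5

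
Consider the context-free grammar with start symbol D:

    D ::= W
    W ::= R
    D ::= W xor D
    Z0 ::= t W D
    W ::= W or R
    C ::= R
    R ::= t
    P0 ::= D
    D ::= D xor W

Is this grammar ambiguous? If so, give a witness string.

Ambiguous

Witness: t xor t

Derivation 1: D ⇒ W xor D ⇒ R xor D ⇒ t xor D ⇒ t xor W ⇒ t xor R ⇒ t xor t
Derivation 2: D ⇒ D xor W ⇒ W xor W ⇒ R xor W ⇒ t xor W ⇒ t xor R ⇒ t xor t

Two distinct leftmost derivations for the same string.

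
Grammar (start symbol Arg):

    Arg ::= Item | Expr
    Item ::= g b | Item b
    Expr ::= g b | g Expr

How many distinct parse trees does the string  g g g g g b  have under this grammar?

1

Parse trees for g g g g g b:
  [Arg [Expr g [Expr g [Expr g [Expr g [Expr g b]]]]]]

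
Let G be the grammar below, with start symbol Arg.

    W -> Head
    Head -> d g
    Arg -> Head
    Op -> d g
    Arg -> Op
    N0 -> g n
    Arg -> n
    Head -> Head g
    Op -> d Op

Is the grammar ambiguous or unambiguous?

Witness: d g

Derivation 1: Arg ⇒ Head ⇒ d g
Derivation 2: Arg ⇒ Op ⇒ d g

Two distinct leftmost derivations for the same string.

Ambiguous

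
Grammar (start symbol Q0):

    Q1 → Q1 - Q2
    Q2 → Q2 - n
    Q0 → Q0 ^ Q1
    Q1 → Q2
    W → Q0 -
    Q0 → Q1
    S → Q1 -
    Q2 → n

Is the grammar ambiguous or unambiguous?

Witness: n - n

Derivation 1: Q0 ⇒ Q1 ⇒ Q1 - Q2 ⇒ Q2 - Q2 ⇒ n - Q2 ⇒ n - n
Derivation 2: Q0 ⇒ Q1 ⇒ Q2 ⇒ Q2 - n ⇒ n - n

Two distinct leftmost derivations for the same string.

Ambiguous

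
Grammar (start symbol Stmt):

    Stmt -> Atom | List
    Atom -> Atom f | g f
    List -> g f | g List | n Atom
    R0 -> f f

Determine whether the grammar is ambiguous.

Ambiguous

Witness: g f

Derivation 1: Stmt ⇒ Atom ⇒ g f
Derivation 2: Stmt ⇒ List ⇒ g f

Two distinct leftmost derivations for the same string.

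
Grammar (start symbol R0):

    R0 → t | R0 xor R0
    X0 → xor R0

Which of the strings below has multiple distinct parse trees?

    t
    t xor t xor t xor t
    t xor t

t xor t xor t xor t

t: 1 tree
t xor t xor t xor t: 5 trees
t xor t: 1 tree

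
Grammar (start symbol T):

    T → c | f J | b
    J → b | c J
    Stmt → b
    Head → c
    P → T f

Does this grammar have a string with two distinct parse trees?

Unambiguous

(Stmt, Head, P are unreachable from T, so their rules don't affect L(T).) Restricted to the reachable nonterminals, every rule has the form A → t or A → t B, and no two rules for the same A share a first terminal. The grammar encodes a DFA — one run per string.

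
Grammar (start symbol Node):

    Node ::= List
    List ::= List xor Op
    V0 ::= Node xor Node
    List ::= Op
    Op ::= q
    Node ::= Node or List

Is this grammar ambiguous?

Only Node, List, Op are reachable from Node; ignoring the rest: Node → Node or List | List  ;  List → List xor Op | Op  — a left-associative chain with Op at the bottom. Each string factors uniquely by precedence.

Unambiguous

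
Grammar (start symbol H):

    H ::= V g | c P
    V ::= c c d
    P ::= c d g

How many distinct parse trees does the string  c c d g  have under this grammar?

2

Parse trees for c c d g:
  [H [V c c d] g]
  [H c [P c d g]]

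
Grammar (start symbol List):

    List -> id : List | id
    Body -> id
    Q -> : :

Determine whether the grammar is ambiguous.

(Body, Q are unreachable from List, so their rules don't affect L(List).) Right-recursive list with a separator: after each atom, whether the separator follows determines the rule. One parse per string.

Unambiguous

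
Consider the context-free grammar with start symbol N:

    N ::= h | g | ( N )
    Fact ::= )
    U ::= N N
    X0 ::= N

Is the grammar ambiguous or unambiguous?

(Fact, U, X0 are unreachable from N, so their rules don't affect L(N).) Each string is a nest of matched brackets around a single atom. An opening bracket forces the recursive rule; an atom forces the base rule.

Unambiguous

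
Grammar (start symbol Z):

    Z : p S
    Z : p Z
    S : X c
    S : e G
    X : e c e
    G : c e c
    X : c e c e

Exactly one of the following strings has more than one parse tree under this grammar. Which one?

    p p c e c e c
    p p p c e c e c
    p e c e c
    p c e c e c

p p c e c e c: 1 tree
p p p c e c e c: 1 tree
p e c e c: 2 trees
p c e c e c: 1 tree

p e c e c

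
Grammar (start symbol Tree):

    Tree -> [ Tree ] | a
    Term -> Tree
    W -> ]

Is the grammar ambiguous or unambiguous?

Unambiguous

Only Tree is reachable from Tree; ignoring the rest: Each string is a nest of matched brackets around a single atom. An opening bracket forces the recursive rule; an atom forces the base rule.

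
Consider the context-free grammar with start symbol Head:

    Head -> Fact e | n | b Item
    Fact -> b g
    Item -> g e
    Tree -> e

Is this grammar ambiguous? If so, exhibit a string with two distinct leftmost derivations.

Ambiguous

Witness: b g e

Derivation 1: Head ⇒ Fact e ⇒ b g e
Derivation 2: Head ⇒ b Item ⇒ b g e

Two distinct leftmost derivations for the same string.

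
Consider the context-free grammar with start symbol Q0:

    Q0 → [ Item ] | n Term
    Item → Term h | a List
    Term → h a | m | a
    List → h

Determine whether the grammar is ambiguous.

Witness: [ a h ]

Derivation 1: Q0 ⇒ [ Item ] ⇒ [ Term h ] ⇒ [ a h ]
Derivation 2: Q0 ⇒ [ Item ] ⇒ [ a List ] ⇒ [ a h ]

Two distinct leftmost derivations for the same string.

Ambiguous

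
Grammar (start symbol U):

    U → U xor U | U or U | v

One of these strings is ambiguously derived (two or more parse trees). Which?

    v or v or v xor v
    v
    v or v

v or v or v xor v

v or v or v xor v: 5 trees
v: 1 tree
v or v: 1 tree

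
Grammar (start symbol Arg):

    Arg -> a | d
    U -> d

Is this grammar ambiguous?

(U is unreachable from Arg, so its rules don't affect L(Arg).) The reachable rules are right-linear with at most one rule per (nonterminal, next-terminal) pair. Each input token forces the next rule, so parsing is deterministic.

Unambiguous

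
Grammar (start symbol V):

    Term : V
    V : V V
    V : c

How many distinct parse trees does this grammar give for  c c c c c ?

Parse trees for c c c c c (showing first 6 of 14):
  [V [V c] [V [V c] [V [V c] [V [V c] [V c]]]]]
  [V [V c] [V [V c] [V [V [V c] [V c]] [V c]]]]
  [V [V c] [V [V [V c] [V c]] [V [V c] [V c]]]]
  [V [V c] [V [V [V c] [V [V c] [V c]]] [V c]]]
  [V [V c] [V [V [V [V c] [V c]] [V c]] [V c]]]
  [V [V [V c] [V c]] [V [V c] [V [V c] [V c]]]]

14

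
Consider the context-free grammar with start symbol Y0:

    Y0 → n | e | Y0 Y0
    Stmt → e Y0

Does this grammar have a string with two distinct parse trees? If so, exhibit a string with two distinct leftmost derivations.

Witness: e e e

Derivation 1: Y0 ⇒ Y0 Y0 ⇒ e Y0 ⇒ e Y0 Y0 ⇒ e e Y0 ⇒ e e e
Derivation 2: Y0 ⇒ Y0 Y0 ⇒ Y0 Y0 Y0 ⇒ e Y0 Y0 ⇒ e e Y0 ⇒ e e e

Two distinct leftmost derivations for the same string.

Ambiguous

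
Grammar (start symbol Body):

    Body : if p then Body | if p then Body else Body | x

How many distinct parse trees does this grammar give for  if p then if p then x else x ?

Parse trees for if p then if p then x else x:
  [Body if p then [Body if p then [Body x] else [Body x]]]
  [Body if p then [Body if p then [Body x]] else [Body x]]

2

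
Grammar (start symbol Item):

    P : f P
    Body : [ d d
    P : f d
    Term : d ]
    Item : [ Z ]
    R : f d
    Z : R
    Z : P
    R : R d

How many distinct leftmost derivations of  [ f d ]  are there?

2

Parse trees for [ f d ]:
  [Item [ [Z [R f d]] ]]
  [Item [ [Z [P f d]] ]]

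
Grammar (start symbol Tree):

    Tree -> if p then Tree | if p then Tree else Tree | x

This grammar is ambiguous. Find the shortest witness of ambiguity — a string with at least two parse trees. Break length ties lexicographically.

length 1: no string has ≥2 trees
length 4: no string has ≥2 trees
length 6: no string has ≥2 trees
length 7: no string has ≥2 trees
length 9: if p then if p then x else x has 2 parse trees

Two derivations of if p then if p then x else x:
  Tree ⇒ if p then Tree ⇒ if p then if p then Tree else Tree ⇒ if p then if p then x else Tree ⇒ if p then if p then x else x
  Tree ⇒ if p then Tree else Tree ⇒ if p then if p then Tree else Tree ⇒ if p then if p then x else Tree ⇒ if p then if p then x else x

if p then if p then x else x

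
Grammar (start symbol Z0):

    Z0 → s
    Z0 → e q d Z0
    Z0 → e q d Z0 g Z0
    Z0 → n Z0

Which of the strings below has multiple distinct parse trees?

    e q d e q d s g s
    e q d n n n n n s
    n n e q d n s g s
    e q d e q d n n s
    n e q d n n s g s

e q d e q d s g s: 2 trees
e q d n n n n n s: 1 tree
n n e q d n s g s: 1 tree
e q d e q d n n s: 1 tree
n e q d n n s g s: 1 tree

e q d e q d s g s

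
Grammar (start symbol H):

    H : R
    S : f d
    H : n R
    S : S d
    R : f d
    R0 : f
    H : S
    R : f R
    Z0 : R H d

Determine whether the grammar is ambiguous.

Witness: f d

Derivation 1: H ⇒ R ⇒ f d
Derivation 2: H ⇒ S ⇒ f d

Two distinct leftmost derivations for the same string.

Ambiguous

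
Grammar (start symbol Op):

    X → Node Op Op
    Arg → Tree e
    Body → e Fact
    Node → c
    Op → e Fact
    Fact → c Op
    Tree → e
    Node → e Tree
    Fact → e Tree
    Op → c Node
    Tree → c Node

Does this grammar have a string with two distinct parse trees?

Only Op, Fact, Tree, Node are reachable from Op; ignoring the rest: Restricted to the reachable nonterminals, every rule has the form A → t or A → t B, and no two rules for the same A share a first terminal. The grammar encodes a DFA — one run per string.

Unambiguous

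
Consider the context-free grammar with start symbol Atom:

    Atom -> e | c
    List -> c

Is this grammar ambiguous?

Unambiguous

(List is unreachable from Atom, so its rules don't affect L(Atom).) Restricted to the reachable nonterminals, every rule has the form A → t or A → t B, and no two rules for the same A share a first terminal. The grammar encodes a DFA — one run per string.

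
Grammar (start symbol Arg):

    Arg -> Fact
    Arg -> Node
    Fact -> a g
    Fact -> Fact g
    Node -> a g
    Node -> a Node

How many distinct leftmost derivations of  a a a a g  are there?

1

Parse trees for a a a a g:
  [Arg [Node a [Node a [Node a [Node a g]]]]]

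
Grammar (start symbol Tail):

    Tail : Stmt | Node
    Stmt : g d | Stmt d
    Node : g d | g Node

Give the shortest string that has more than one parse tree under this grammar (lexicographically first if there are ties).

length 2: g d has 2 parse trees

Two derivations of g d:
  Tail ⇒ Stmt ⇒ g d
  Tail ⇒ Node ⇒ g d

g d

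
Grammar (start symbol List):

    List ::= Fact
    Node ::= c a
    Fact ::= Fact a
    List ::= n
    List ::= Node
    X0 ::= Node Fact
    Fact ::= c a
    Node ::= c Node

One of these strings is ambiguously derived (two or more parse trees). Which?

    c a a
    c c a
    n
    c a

c a a: 1 tree
c c a: 1 tree
n: 1 tree
c a: 2 trees

c a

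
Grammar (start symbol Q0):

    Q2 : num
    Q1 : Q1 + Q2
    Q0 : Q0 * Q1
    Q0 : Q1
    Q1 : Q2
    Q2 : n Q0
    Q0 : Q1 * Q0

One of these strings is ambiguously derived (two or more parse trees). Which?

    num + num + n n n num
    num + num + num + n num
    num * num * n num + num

num + num + n n n num: 1 tree
num + num + num + n num: 1 tree
num * num * n num + num: 8 trees

num * num * n num + num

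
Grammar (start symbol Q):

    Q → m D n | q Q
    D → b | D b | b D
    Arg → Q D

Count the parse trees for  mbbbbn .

8

Parse trees for mbbbbn:
  [Q m [D [D [D [D b] b] b] b] n]
  [Q m [D [D [D b [D b]] b] b] n]
  [Q m [D [D b [D [D b] b]] b] n]
  [Q m [D [D b [D b [D b]]] b] n]
  [Q m [D b [D [D [D b] b] b]] n]
  [Q m [D b [D [D b [D b]] b]] n]
  [Q m [D b [D b [D [D b] b]]] n]
  [Q m [D b [D b [D b [D b]]]] n]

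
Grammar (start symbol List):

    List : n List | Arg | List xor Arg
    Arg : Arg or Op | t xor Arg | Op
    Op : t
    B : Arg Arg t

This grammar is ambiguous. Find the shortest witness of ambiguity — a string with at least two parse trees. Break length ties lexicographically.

t xor t

length 1: no string has ≥2 trees
length 2: no string has ≥2 trees
length 3: t xor t has 2 parse trees

Two derivations of t xor t:
  List ⇒ Arg ⇒ t xor Arg ⇒ t xor Op ⇒ t xor t
  List ⇒ List xor Arg ⇒ Arg xor Arg ⇒ Op xor Arg ⇒ t xor Arg ⇒ t xor Op ⇒ t xor t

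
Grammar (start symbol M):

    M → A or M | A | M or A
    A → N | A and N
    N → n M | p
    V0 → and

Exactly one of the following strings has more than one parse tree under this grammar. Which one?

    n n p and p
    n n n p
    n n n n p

n n p and p

n n p and p: 3 trees
n n n p: 1 tree
n n n n p: 1 tree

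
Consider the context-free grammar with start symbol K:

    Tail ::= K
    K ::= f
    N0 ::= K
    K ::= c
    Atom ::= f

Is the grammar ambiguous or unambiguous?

(Atom, Tail, N0 are unreachable from K, so their rules don't affect L(K).) The reachable rules are right-linear with at most one rule per (nonterminal, next-terminal) pair. Each input token forces the next rule, so parsing is deterministic.

Unambiguous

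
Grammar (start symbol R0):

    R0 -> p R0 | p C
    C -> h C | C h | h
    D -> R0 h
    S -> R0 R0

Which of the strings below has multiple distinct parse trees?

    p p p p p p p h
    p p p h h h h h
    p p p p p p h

p p p p p p p h: 1 tree
p p p h h h h h: 16 trees
p p p p p p h: 1 tree

p p p h h h h h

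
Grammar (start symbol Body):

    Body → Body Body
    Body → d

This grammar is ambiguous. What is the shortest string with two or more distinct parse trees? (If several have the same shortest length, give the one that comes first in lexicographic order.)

d d d

length 1: no string has ≥2 trees
length 2: no string has ≥2 trees
length 3: d d d has 2 parse trees

Two derivations of d d d:
  Body ⇒ Body Body ⇒ Body Body Body ⇒ d Body Body ⇒ d d Body ⇒ d d d
  Body ⇒ Body Body ⇒ d Body ⇒ d Body Body ⇒ d d Body ⇒ d d d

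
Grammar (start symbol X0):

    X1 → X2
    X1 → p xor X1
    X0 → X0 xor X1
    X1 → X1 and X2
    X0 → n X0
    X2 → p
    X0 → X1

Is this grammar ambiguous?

Ambiguous

Witness: p xor p

Derivation 1: X0 ⇒ X0 xor X1 ⇒ X1 xor X1 ⇒ X2 xor X1 ⇒ p xor X1 ⇒ p xor X2 ⇒ p xor p
Derivation 2: X0 ⇒ X1 ⇒ p xor X1 ⇒ p xor X2 ⇒ p xor p

Two distinct leftmost derivations for the same string.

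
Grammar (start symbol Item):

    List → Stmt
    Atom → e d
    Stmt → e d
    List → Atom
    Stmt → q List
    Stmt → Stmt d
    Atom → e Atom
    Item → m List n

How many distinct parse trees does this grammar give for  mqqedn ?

Parse trees for mqqedn:
  [Item m [List [Stmt q [List [Stmt q [List [Stmt e d]]]]]] n]
  [Item m [List [Stmt q [List [Stmt q [List [Atom e d]]]]]] n]

2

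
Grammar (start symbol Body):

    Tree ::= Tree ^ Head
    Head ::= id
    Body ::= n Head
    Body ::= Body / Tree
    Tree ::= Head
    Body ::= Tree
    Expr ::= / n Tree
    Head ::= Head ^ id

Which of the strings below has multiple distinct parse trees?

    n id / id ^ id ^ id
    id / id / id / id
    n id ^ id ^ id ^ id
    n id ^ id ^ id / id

n id / id ^ id ^ id

n id / id ^ id ^ id: 4 trees
id / id / id / id: 1 tree
n id ^ id ^ id ^ id: 1 tree
n id ^ id ^ id / id: 1 tree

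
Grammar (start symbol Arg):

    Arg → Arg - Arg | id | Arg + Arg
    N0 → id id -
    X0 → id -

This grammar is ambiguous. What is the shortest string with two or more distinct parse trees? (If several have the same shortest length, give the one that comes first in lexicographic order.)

id + id + id

length 1: no string has ≥2 trees
length 3: no string has ≥2 trees
length 5: id + id + id has 2 parse trees

Two derivations of id + id + id:
  Arg ⇒ Arg + Arg ⇒ id + Arg ⇒ id + Arg + Arg ⇒ id + id + Arg ⇒ id + id + id
  Arg ⇒ Arg + Arg ⇒ Arg + Arg + Arg ⇒ id + Arg + Arg ⇒ id + id + Arg ⇒ id + id + id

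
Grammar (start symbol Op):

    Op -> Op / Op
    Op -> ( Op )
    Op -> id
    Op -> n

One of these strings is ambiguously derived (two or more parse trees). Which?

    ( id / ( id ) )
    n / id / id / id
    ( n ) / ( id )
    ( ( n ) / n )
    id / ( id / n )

( id / ( id ) ): 1 tree
n / id / id / id: 5 trees
( n ) / ( id ): 1 tree
( ( n ) / n ): 1 tree
id / ( id / n ): 1 tree

n / id / id / id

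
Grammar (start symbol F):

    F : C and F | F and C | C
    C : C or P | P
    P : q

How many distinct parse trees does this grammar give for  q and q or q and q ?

Parse trees for q and q or q and q:
  [F [C [P q]] and [F [C [C [P q]] or [P q]] and [F [C [P q]]]]]
  [F [C [P q]] and [F [F [C [C [P q]] or [P q]]] and [C [P q]]]]
  [F [F [C [P q]] and [F [C [C [P q]] or [P q]]]] and [C [P q]]]
  [F [F [F [C [P q]]] and [C [C [P q]] or [P q]]] and [C [P q]]]

4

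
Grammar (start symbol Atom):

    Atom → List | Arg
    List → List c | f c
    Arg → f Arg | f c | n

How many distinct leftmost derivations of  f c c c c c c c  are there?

1

Parse trees for f c c c c c c c:
  [Atom [List [List [List [List [List [List [List f c] c] c] c] c] c] c]]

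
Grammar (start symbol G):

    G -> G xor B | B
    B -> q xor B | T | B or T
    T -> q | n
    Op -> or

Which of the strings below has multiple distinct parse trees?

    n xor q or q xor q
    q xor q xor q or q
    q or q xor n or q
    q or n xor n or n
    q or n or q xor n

n xor q or q xor q: 1 tree
q xor q xor q or q: 7 trees
q or q xor n or q: 1 tree
q or n xor n or n: 1 tree
q or n or q xor n: 1 tree

q xor q xor q or q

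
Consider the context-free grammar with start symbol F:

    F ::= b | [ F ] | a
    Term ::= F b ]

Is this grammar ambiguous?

Unambiguous

(Term is unreachable from F, so its rules don't affect L(F).) Each string is a nest of matched brackets around a single atom. An opening bracket forces the recursive rule; an atom forces the base rule.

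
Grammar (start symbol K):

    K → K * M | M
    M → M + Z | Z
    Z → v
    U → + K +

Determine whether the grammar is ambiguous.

Unambiguous

(U is unreachable from K, so its rules don't affect L(K).) This is a standard precedence ladder (K over M over Z), with each level left-recursive on its own operator ('*' at K, '+' at M). That structure is LR(1), hence unambiguous.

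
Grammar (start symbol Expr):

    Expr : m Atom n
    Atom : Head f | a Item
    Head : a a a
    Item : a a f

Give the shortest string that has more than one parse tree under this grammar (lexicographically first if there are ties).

length 6: m a a a f n has 2 parse trees

Two derivations of m a a a f n:
  Expr ⇒ m Atom n ⇒ m Head f n ⇒ m a a a f n
  Expr ⇒ m Atom n ⇒ m a Item n ⇒ m a a a f n

m a a a f n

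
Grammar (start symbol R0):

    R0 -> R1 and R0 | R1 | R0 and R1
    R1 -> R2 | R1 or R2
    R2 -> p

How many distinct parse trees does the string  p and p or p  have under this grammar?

2

Parse trees for p and p or p:
  [R0 [R1 [R2 p]] and [R0 [R1 [R1 [R2 p]] or [R2 p]]]]
  [R0 [R0 [R1 [R2 p]]] and [R1 [R1 [R2 p]] or [R2 p]]]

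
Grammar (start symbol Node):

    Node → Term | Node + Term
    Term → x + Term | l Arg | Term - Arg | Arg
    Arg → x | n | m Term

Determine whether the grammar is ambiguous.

Witness: x + n

Derivation 1: Node ⇒ Term ⇒ x + Term ⇒ x + Arg ⇒ x + n
Derivation 2: Node ⇒ Node + Term ⇒ Term + Term ⇒ Arg + Term ⇒ x + Term ⇒ x + Arg ⇒ x + n

Two distinct leftmost derivations for the same string.

Ambiguous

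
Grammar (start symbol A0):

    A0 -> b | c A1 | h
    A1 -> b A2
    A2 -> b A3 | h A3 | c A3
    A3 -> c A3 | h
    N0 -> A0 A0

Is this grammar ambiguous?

(N0 is unreachable from A0, so its rules don't affect L(A0).) The reachable rules are right-linear with at most one rule per (nonterminal, next-terminal) pair. Each input token forces the next rule, so parsing is deterministic.

Unambiguous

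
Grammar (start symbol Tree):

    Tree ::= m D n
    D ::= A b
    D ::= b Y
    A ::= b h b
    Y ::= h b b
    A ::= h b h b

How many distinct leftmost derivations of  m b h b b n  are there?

Parse trees for m b h b b n:
  [Tree m [D [A b h b] b] n]
  [Tree m [D b [Y h b b]] n]

2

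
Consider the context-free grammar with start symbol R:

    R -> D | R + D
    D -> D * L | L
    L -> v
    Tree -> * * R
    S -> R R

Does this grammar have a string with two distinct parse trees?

Unambiguous

(Tree, S are unreachable from R, so their rules don't affect L(R).) This is a standard precedence ladder (R over D over L), with each level left-recursive on its own operator ('+' at R, '*' at D). That structure is LR(1), hence unambiguous.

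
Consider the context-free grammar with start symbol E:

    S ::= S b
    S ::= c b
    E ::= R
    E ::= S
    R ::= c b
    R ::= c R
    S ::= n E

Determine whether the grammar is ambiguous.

Ambiguous

Witness: c b

Derivation 1: E ⇒ R ⇒ c b
Derivation 2: E ⇒ S ⇒ c b

Two distinct leftmost derivations for the same string.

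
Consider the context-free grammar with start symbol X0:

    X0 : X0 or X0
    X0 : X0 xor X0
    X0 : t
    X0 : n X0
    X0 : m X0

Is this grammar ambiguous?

Ambiguous

Witness: m t or t

Derivation 1: X0 ⇒ X0 or X0 ⇒ m X0 or X0 ⇒ m t or X0 ⇒ m t or t
Derivation 2: X0 ⇒ m X0 ⇒ m X0 or X0 ⇒ m t or X0 ⇒ m t or t

Two distinct leftmost derivations for the same string.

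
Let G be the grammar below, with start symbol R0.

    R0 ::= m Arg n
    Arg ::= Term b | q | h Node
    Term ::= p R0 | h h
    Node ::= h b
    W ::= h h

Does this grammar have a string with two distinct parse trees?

Witness: m h h b n

Derivation 1: R0 ⇒ m Arg n ⇒ m Term b n ⇒ m h h b n
Derivation 2: R0 ⇒ m Arg n ⇒ m h Node n ⇒ m h h b n

Two distinct leftmost derivations for the same string.

Ambiguous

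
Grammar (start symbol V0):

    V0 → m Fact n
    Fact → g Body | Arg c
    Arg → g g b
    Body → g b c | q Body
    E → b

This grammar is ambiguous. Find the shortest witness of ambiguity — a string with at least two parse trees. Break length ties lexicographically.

length 6: m g g b c n has 2 parse trees

Two derivations of m g g b c n:
  V0 ⇒ m Fact n ⇒ m g Body n ⇒ m g g b c n
  V0 ⇒ m Fact n ⇒ m Arg c n ⇒ m g g b c n

m g g b c n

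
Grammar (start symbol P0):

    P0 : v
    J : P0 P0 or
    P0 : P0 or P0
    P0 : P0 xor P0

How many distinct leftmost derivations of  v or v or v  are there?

Parse trees for v or v or v:
  [P0 [P0 v] or [P0 [P0 v] or [P0 v]]]
  [P0 [P0 [P0 v] or [P0 v]] or [P0 v]]

2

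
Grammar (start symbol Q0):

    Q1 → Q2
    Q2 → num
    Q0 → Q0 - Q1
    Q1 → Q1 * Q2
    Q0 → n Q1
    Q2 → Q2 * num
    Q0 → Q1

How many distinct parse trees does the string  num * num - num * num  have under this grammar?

Parse trees for num * num - num * num:
  [Q0 [Q0 [Q1 [Q2 [Q2 num] * num]]] - [Q1 [Q2 [Q2 num] * num]]]
  [Q0 [Q0 [Q1 [Q2 [Q2 num] * num]]] - [Q1 [Q1 [Q2 num]] * [Q2 num]]]
  [Q0 [Q0 [Q1 [Q1 [Q2 num]] * [Q2 num]]] - [Q1 [Q2 [Q2 num] * num]]]
  [Q0 [Q0 [Q1 [Q1 [Q2 num]] * [Q2 num]]] - [Q1 [Q1 [Q2 num]] * [Q2 num]]]

4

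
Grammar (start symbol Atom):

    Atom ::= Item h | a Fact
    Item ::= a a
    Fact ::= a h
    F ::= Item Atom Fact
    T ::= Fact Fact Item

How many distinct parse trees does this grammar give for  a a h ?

2

Parse trees for a a h:
  [Atom [Item a a] h]
  [Atom a [Fact a h]]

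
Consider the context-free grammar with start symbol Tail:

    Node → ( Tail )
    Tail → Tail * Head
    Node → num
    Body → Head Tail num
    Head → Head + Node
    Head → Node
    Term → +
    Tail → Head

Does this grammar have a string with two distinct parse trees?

Only Tail, Head, Node are reachable from Tail; ignoring the rest: The grammar is stratified — Tail handles '*' (left-recursive), Head handles '+', Node atoms. Each operator has a fixed associativity and precedence level, so every string has one parse.

Unambiguous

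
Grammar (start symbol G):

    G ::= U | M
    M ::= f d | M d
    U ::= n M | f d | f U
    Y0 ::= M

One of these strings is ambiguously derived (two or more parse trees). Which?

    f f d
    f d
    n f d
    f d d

f f d: 1 tree
f d: 2 trees
n f d: 1 tree
f d d: 1 tree

f d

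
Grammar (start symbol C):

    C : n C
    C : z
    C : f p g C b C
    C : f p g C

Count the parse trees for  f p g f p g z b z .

Parse trees for f p g f p g z b z:
  [C f p g [C f p g [C z]] b [C z]]
  [C f p g [C f p g [C z] b [C z]]]

2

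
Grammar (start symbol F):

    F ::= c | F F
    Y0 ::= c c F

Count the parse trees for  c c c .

Parse trees for c c c:
  [F [F c] [F [F c] [F c]]]
  [F [F [F c] [F c]] [F c]]

2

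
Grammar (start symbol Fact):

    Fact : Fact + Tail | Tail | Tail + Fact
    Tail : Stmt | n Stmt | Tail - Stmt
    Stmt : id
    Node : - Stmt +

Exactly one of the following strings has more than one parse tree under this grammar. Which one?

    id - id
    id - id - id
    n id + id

id - id: 1 tree
id - id - id: 1 tree
n id + id: 2 trees

n id + id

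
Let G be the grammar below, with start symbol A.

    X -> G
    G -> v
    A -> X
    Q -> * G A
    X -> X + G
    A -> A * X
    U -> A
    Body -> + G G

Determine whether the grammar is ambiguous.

Unambiguous

Only A, X, G are reachable from A; ignoring the rest: A → A * X | X  ;  X → X + G | G  — a left-associative chain with G at the bottom. Each string factors uniquely by precedence.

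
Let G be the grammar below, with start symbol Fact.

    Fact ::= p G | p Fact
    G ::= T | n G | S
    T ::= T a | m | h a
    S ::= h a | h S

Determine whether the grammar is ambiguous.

Ambiguous

Witness: p h a

Derivation 1: Fact ⇒ p G ⇒ p T ⇒ p h a
Derivation 2: Fact ⇒ p G ⇒ p S ⇒ p h a

Two distinct leftmost derivations for the same string.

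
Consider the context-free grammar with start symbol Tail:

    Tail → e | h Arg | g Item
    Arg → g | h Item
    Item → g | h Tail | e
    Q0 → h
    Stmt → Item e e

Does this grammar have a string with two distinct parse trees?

Only Tail, Arg, Item are reachable from Tail; ignoring the rest: Restricted to the reachable nonterminals, every rule has the form A → t or A → t B, and no two rules for the same A share a first terminal. The grammar encodes a DFA — one run per string.

Unambiguous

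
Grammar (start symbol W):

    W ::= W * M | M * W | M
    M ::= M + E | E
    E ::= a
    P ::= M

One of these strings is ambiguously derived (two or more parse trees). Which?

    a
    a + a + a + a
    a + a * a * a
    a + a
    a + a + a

a: 1 tree
a + a + a + a: 1 tree
a + a * a * a: 4 trees
a + a: 1 tree
a + a + a: 1 tree

a + a * a * a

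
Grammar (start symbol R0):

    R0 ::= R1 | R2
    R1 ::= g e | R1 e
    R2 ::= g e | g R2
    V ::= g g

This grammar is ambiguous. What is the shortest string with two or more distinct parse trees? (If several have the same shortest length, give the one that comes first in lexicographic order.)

g e

length 2: g e has 2 parse trees

Two derivations of g e:
  R0 ⇒ R1 ⇒ g e
  R0 ⇒ R2 ⇒ g e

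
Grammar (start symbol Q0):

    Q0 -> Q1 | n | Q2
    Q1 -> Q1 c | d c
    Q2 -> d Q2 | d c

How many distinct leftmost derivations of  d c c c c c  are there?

1

Parse trees for d c c c c c:
  [Q0 [Q1 [Q1 [Q1 [Q1 [Q1 d c] c] c] c] c]]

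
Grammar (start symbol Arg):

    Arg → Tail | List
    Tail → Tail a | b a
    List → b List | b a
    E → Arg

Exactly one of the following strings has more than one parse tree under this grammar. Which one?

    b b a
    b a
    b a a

b b a: 1 tree
b a: 2 trees
b a a: 1 tree

b a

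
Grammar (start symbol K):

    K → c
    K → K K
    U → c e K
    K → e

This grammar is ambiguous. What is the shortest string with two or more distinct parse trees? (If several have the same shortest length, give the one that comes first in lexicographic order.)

c c c

length 1: no string has ≥2 trees
length 2: no string has ≥2 trees
length 3: c c c has 2 parse trees

Two derivations of c c c:
  K ⇒ K K ⇒ c K ⇒ c K K ⇒ c c K ⇒ c c c
  K ⇒ K K ⇒ K K K ⇒ c K K ⇒ c c K ⇒ c c c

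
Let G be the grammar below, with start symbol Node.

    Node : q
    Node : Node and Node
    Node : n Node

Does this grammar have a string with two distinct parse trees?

Ambiguous

Witness: n q and q

Derivation 1: Node ⇒ Node and Node ⇒ n Node and Node ⇒ n q and Node ⇒ n q and q
Derivation 2: Node ⇒ n Node ⇒ n Node and Node ⇒ n q and Node ⇒ n q and q

Two distinct leftmost derivations for the same string.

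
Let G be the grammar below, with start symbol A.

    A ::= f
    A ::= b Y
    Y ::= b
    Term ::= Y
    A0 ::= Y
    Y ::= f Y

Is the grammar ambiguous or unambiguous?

Only A, Y are reachable from A; ignoring the rest: Each reachable nonterminal has at most one production per leading terminal, and all productions are right-linear; the derivation is determined token-by-token.

Unambiguous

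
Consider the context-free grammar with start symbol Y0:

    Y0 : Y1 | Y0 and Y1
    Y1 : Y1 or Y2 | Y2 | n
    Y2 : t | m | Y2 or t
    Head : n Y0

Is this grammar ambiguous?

Witness: m or t

Derivation 1: Y0 ⇒ Y1 ⇒ Y1 or Y2 ⇒ Y2 or Y2 ⇒ m or Y2 ⇒ m or t
Derivation 2: Y0 ⇒ Y1 ⇒ Y2 ⇒ Y2 or t ⇒ m or t

Two distinct leftmost derivations for the same string.

Ambiguous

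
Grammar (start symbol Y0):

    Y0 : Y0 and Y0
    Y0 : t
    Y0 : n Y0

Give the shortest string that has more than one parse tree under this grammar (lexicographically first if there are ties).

length 1: no string has ≥2 trees
length 2: no string has ≥2 trees
length 3: no string has ≥2 trees
length 4: n t and t has 2 parse trees

Two derivations of n t and t:
  Y0 ⇒ Y0 and Y0 ⇒ n Y0 and Y0 ⇒ n t and Y0 ⇒ n t and t
  Y0 ⇒ n Y0 ⇒ n Y0 and Y0 ⇒ n t and Y0 ⇒ n t and t

n t and t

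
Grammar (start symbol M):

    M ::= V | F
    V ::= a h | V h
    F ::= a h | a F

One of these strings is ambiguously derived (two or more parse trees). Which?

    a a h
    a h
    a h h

a a h: 1 tree
a h: 2 trees
a h h: 1 tree

a h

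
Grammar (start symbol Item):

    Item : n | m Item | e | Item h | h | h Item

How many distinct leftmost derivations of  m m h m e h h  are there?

15

Parse trees for m m h m e h h (showing first 6 of 15):
  [Item m [Item m [Item [Item [Item h [Item m [Item e]]] h] h]]]
  [Item m [Item m [Item [Item h [Item m [Item [Item e] h]]] h]]]
  [Item m [Item m [Item [Item h [Item [Item m [Item e]] h]] h]]]
  [Item m [Item m [Item h [Item m [Item [Item [Item e] h] h]]]]]
  [Item m [Item m [Item h [Item [Item m [Item [Item e] h]] h]]]]
  [Item m [Item m [Item h [Item [Item [Item m [Item e]] h] h]]]]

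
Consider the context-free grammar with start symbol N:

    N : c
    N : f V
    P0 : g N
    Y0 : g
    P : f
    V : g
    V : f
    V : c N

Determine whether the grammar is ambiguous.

(P, Y0, P0 are unreachable from N, so their rules don't affect L(N).) Each reachable nonterminal has at most one production per leading terminal, and all productions are right-linear; the derivation is determined token-by-token.

Unambiguous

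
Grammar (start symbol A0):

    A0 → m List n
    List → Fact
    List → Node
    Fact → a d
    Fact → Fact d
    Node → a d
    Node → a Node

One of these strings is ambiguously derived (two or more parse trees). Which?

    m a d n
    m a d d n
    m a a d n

m a d n

m a d n: 2 trees
m a d d n: 1 tree
m a a d n: 1 tree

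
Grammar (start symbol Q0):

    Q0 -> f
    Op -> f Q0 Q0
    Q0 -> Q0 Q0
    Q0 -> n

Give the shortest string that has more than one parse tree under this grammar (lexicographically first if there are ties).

length 1: no string has ≥2 trees
length 2: no string has ≥2 trees
length 3: f f f has 2 parse trees

Two derivations of f f f:
  Q0 ⇒ Q0 Q0 ⇒ f Q0 ⇒ f Q0 Q0 ⇒ f f Q0 ⇒ f f f
  Q0 ⇒ Q0 Q0 ⇒ Q0 Q0 Q0 ⇒ f Q0 Q0 ⇒ f f Q0 ⇒ f f f

f f f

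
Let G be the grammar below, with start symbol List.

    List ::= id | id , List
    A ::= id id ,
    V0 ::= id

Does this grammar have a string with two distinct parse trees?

Unambiguous

Only List is reachable from List; ignoring the rest: Right-recursive list with a separator: after each atom, whether the separator follows determines the rule. One parse per string.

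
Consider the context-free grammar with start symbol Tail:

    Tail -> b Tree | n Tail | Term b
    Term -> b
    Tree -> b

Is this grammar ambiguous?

Ambiguous

Witness: b b

Derivation 1: Tail ⇒ b Tree ⇒ b b
Derivation 2: Tail ⇒ Term b ⇒ b b

Two distinct leftmost derivations for the same string.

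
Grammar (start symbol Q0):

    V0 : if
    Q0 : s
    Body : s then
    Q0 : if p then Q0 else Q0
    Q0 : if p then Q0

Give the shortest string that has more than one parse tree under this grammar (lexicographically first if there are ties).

if p then if p then s else s

length 1: no string has ≥2 trees
length 4: no string has ≥2 trees
length 6: no string has ≥2 trees
length 7: no string has ≥2 trees
length 9: if p then if p then s else s has 2 parse trees

Two derivations of if p then if p then s else s:
  Q0 ⇒ if p then Q0 else Q0 ⇒ if p then if p then Q0 else Q0 ⇒ if p then if p then s else Q0 ⇒ if p then if p then s else s
  Q0 ⇒ if p then Q0 ⇒ if p then if p then Q0 else Q0 ⇒ if p then if p then s else Q0 ⇒ if p then if p then s else s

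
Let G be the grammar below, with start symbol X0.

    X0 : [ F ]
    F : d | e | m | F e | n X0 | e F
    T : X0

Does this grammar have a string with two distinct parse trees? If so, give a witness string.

Witness: [ e e ]

Derivation 1: X0 ⇒ [ F ] ⇒ [ F e ] ⇒ [ e e ]
Derivation 2: X0 ⇒ [ F ] ⇒ [ e F ] ⇒ [ e e ]

Two distinct leftmost derivations for the same string.

Ambiguous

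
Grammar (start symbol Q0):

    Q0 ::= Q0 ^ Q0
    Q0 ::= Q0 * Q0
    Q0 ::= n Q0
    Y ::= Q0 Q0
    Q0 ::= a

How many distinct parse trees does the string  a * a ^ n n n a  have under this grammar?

2

Parse trees for a * a ^ n n n a:
  [Q0 [Q0 [Q0 a] * [Q0 a]] ^ [Q0 n [Q0 n [Q0 n [Q0 a]]]]]
  [Q0 [Q0 a] * [Q0 [Q0 a] ^ [Q0 n [Q0 n [Q0 n [Q0 a]]]]]]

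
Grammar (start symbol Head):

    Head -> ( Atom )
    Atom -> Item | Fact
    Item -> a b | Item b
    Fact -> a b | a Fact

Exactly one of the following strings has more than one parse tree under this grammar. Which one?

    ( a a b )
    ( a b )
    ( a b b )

( a a b ): 1 tree
( a b ): 2 trees
( a b b ): 1 tree

( a b )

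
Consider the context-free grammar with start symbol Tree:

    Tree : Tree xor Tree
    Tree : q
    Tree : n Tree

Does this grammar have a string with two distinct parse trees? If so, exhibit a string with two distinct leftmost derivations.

Ambiguous

Witness: n q xor q

Derivation 1: Tree ⇒ Tree xor Tree ⇒ n Tree xor Tree ⇒ n q xor Tree ⇒ n q xor q
Derivation 2: Tree ⇒ n Tree ⇒ n Tree xor Tree ⇒ n q xor Tree ⇒ n q xor q

Two distinct leftmost derivations for the same string.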